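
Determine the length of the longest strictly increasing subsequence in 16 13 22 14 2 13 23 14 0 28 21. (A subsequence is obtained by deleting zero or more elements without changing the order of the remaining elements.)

Scanning left to right, the best length ending at each element is: 16→1, 13→1, 22→2, 14→2, 2→1, 13→2, 23→3, 14→3, 0→1, 28→4, 21→4.
So the longest increasing subsequence has length 4, e.g. 16, 22, 23, 28.

4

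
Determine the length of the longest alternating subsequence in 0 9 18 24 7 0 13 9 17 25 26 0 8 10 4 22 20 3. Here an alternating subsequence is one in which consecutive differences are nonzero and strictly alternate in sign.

A longest alternating subsequence is 0, 9, 7, 13, 9, 17, 0, 8, 4, 22, 20 (positions 1,2,5,7,8,9,12,13,15,16,17); its 10 consecutive differences strictly alternate in sign, and length 11 is optimal.

11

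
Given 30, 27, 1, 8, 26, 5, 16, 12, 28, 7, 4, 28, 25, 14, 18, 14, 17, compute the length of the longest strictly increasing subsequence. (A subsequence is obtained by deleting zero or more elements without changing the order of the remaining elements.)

Scanning left to right, the best length ending at each element is: 30→1, 27→1, 1→1, 8→2, 26→3, 5→2, 16→3, 12→3, 28→4, 7→3, 4→2, 28→4, 25→4, 14→4, 18→5, 14→4, 17→5.
So the longest increasing subsequence has length 5, e.g. 1, 8, 12, 14, 18.

5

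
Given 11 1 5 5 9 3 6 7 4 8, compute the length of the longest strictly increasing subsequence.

Let dp[i] be the longest increasing subsequence ending at position i. Then dp = [1, 1, 2, 2, 3, 2, 3, 4, 3, 5].
The maximum is 5; one witness is 1, 5, 6, 7, 8 at positions 2,3,7,8,10.

5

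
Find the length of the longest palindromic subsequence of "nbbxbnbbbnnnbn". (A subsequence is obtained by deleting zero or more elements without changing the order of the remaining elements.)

9

One longest palindromic subsequence is nbnbbbnbn (positions 1,2,6,7,8,9,12,13,14); it reads the same forward and backward, and the interval DP gives dp[1][14] = 9.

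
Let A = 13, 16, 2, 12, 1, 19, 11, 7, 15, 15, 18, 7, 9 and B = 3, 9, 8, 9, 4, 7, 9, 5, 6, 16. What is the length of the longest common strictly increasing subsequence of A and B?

2

A longest common strictly increasing subsequence is 7, 9 (length 2); it appears in order in both A and B, and no longer such subsequence exists.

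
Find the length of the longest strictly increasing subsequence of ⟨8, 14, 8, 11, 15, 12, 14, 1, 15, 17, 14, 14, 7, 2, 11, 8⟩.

Let dp[i] be the longest increasing subsequence ending at position i. Then dp = [1, 2, 1, 2, 3, 3, 4, 1, 5, 6, 4, 4, 2, 2, 3, 3].
The maximum is 6; one witness is 8, 11, 12, 14, 15, 17 at positions 1,4,6,7,9,10.

6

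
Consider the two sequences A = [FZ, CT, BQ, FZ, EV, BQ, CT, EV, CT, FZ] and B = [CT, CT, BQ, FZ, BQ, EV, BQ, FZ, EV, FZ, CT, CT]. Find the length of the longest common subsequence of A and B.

A longest common subsequence is CT, BQ, FZ, EV, BQ, CT, CT (length 7); the LCS DP confirms no longer common subsequence exists.

7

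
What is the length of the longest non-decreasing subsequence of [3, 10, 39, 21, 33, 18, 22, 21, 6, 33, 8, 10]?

5

Scanning left to right, the best length ending at each element is: 3→1, 10→2, 39→3, 21→3, 33→4, 18→3, 22→4, 21→4, 6→2, 33→5, 8→3, 10→4.
So the longest non-decreasing subsequence has length 5, e.g. 3, 10, 21, 33, 33.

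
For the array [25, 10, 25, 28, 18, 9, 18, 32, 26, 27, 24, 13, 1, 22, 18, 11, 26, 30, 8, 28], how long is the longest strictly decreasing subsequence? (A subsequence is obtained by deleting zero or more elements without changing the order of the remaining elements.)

7

Scanning left to right, the best length ending at each element is: 25→1, 10→2, 25→1, 28→1, 18→2, 9→3, 18→2, 32→1, 26→2, 27→2, 24→3, 13→4, 1→5, 22→4, 18→5, 11→6, 26→3, 30→2, 8→7, 28→3.
So the longest decreasing subsequence has length 7, e.g. 28, 26, 24, 22, 18, 11, 8.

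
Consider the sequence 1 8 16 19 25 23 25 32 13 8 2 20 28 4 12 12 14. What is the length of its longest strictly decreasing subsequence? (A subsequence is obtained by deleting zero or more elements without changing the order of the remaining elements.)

One longest decreasing subsequence is 25, 23, 13, 8, 2 (positions 5,6,9,10,11), of length 5; no longer one exists.

5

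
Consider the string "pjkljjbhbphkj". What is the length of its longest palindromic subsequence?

One longest palindromic subsequence is jkhphkj (positions 2,3,8,10,11,12,13); it reads the same forward and backward, and the interval DP gives dp[1][13] = 7.

7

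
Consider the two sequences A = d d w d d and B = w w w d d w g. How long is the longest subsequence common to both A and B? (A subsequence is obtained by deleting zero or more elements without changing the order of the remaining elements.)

Backtracking the LCS table gives one alignment: d (A1,B4) → d (A2,B5) → w (A3,B6).
So the longest common subsequence has length 3.

3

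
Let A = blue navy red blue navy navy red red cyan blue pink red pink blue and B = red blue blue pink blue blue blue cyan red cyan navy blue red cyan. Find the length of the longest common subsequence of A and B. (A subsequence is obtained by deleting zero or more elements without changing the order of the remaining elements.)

A longest common subsequence is blue, blue, red, cyan, blue, red (length 6); the LCS DP confirms no longer common subsequence exists.

6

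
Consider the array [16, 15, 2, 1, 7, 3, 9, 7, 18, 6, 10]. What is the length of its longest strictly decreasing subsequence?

Scanning left to right, the best length ending at each element is: 16→1, 15→2, 2→3, 1→4, 7→3, 3→4, 9→3, 7→4, 18→1, 6→5, 10→3.
So the longest decreasing subsequence has length 5, e.g. 16, 15, 9, 7, 6.

5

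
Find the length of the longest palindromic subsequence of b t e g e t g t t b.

One longest palindromic subsequence is bttgttb (positions 1,2,6,7,8,9,10); it reads the same forward and backward, and the interval DP gives dp[1][10] = 7.

7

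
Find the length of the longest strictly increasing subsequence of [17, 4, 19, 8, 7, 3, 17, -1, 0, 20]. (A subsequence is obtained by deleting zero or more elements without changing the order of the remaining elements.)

4

One longest increasing subsequence is 4, 8, 17, 20 (positions 2,4,7,10), of length 4; no longer one exists.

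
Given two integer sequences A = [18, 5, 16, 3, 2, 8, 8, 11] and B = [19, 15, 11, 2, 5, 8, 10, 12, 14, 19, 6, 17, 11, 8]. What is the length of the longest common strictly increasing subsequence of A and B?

3

For each value that appears in both, track the longest common increasing run ending there.
The best achievable length is 3; one witness is 2, 8, 11 (A-positions 5,6,8, B-positions 4,6,13).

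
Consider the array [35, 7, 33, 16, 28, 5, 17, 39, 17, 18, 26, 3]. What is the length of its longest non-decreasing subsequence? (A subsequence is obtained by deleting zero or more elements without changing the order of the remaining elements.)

6

Scanning left to right, the best length ending at each element is: 35→1, 7→1, 33→2, 16→2, 28→3, 5→1, 17→3, 39→4, 17→4, 18→5, 26→6, 3→1.
So the longest non-decreasing subsequence has length 6, e.g. 7, 16, 17, 17, 18, 26.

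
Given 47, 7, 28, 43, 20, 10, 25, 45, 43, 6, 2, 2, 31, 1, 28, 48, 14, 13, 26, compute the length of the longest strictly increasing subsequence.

5

Let dp[i] be the longest increasing subsequence ending at position i. Then dp = [1, 1, 2, 3, 2, 2, 3, 4, 4, 1, 1, 1, 4, 1, 4, 5, 3, 3, 4].
The maximum is 5; one witness is 7, 28, 43, 45, 48 at positions 2,3,4,8,16.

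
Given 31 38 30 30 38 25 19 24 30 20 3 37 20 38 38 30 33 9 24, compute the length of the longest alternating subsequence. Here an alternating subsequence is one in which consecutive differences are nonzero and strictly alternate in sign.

Track the best alternating length ending on an up-step vs a down-step at each position: up/down = 1/1, 2/1, 1/3, 1/3, 4/1, 1/5, 1/5, 6/5, 6/5, 6/7, 1/7, 8/5, 8/9, 10/1, 10/1, 10/11, 12/11, 8/13, 14/13.
The maximum over both is 14; one such subsequence is 31, 38, 30, 38, 19, 24, 20, 37, 20, 38, 30, 33, 9, 24.

14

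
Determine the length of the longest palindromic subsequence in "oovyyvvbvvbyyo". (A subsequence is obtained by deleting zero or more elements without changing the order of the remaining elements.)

11

Using dp[i][j] = 2 + dp[i+1][j−1] if the ends match, else max(dp[i+1][j], dp[i][j−1]):
dp[1][14] = 11. A witness is oyyvvbvvyyo at positions 1,4,5,6,7,8,9,10,12,13,14.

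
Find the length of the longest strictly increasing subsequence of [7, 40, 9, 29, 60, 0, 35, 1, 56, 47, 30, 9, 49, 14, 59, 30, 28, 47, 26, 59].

7

Scanning left to right, the best length ending at each element is: 7→1, 40→2, 9→2, 29→3, 60→4, 0→1, 35→4, 1→2, 56→5, 47→5, 30→4, 9→3, 49→6, 14→4, 59→7, 30→5, 28→5, 47→6, 26→5, 59→7.
So the longest increasing subsequence has length 7, e.g. 7, 9, 29, 35, 47, 49, 59.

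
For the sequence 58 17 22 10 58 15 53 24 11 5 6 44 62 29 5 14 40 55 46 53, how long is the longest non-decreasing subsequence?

Let dp[i] be the longest non-decreasing subsequence ending at position i. Then dp = [1, 1, 2, 1, 3, 2, 3, 3, 2, 1, 2, 4, 5, 4, 2, 3, 5, 6, 6, 7].
The maximum is 7; one witness is 17, 22, 24, 29, 40, 46, 53 at positions 2,3,8,14,17,19,20.

7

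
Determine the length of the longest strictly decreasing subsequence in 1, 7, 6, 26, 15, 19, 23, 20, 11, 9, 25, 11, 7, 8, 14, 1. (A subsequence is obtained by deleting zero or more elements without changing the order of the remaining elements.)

Let dp[i] be the longest decreasing subsequence ending at position i. Then dp = [1, 1, 2, 1, 2, 2, 2, 3, 4, 5, 2, 4, 6, 6, 4, 7].
The maximum is 7; one witness is 26, 23, 20, 11, 9, 7, 1 at positions 4,7,8,9,10,13,16.

7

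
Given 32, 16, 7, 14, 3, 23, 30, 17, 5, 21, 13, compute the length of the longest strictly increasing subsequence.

4

Scanning left to right, the best length ending at each element is: 32→1, 16→1, 7→1, 14→2, 3→1, 23→3, 30→4, 17→3, 5→2, 21→4, 13→3.
So the longest increasing subsequence has length 4, e.g. 7, 14, 23, 30.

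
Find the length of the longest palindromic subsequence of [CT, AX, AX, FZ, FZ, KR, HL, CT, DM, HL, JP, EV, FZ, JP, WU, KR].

Using dp[i][j] = 2 + dp[i+1][j−1] if the ends match, else max(dp[i+1][j], dp[i][j−1]):
dp[1][16] = 5. A witness is KR JP FZ JP KR at positions 6,11,13,14,16.

5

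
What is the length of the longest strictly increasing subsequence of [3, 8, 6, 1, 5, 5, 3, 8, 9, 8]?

4

One longest increasing subsequence is 3, 6, 8, 9 (positions 1,3,8,9), of length 4; no longer one exists.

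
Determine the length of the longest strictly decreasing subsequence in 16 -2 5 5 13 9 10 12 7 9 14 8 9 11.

Scanning left to right, the best length ending at each element is: 16→1, -2→2, 5→2, 5→2, 13→2, 9→3, 10→3, 12→3, 7→4, 9→4, 14→2, 8→5, 9→4, 11→4.
So the longest decreasing subsequence has length 5, e.g. 16, 13, 10, 9, 8.

5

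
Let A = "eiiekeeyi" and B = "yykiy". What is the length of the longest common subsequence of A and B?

Backtracking the LCS table gives one alignment: i (A3,B4) → y (A8,B5).
So the longest common subsequence has length 2.

2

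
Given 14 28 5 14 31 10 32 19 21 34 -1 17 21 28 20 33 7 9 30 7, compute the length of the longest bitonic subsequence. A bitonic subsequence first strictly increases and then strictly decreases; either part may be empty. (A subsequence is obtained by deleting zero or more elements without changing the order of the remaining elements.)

9

One longest bitonic subsequence is 14, 28, 31, 32, 34, 28, 20, 9, 7 (positions 1,2,5,7,10,14,15,18,20): it rises to 34 then falls. Length 9 is optimal.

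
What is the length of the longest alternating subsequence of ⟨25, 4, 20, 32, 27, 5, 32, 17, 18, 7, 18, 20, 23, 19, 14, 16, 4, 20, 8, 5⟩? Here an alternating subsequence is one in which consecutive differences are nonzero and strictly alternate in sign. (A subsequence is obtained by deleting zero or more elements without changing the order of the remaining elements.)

14

Track the best alternating length ending on an up-step vs a down-step at each position: up/down = 1/1, 1/2, 3/2, 3/1, 3/4, 3/4, 5/1, 5/6, 7/6, 5/8, 9/6, 9/6, 9/6, 9/10, 9/10, 11/10, 1/12, 13/10, 13/14, 13/14.
The maximum over both is 14; one such subsequence is 25, 4, 32, 27, 32, 17, 18, 7, 18, 14, 16, 4, 20, 8.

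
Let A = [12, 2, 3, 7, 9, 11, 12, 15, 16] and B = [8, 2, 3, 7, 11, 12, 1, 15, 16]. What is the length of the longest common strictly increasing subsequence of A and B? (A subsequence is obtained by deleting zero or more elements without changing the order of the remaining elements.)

A longest common strictly increasing subsequence is 2, 3, 7, 11, 12, 15, 16 (length 7); it appears in order in both A and B, and no longer such subsequence exists.

7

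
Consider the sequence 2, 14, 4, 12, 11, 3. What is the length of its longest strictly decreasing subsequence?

4

Scanning left to right, the best length ending at each element is: 2→1, 14→1, 4→2, 12→2, 11→3, 3→4.
So the longest decreasing subsequence has length 4, e.g. 14, 12, 11, 3.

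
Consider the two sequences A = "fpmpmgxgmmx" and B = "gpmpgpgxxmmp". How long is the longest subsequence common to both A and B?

Backtracking the LCS table gives one alignment: p (A2,B2) → m (A3,B3) → p (A4,B6) → g (A6,B7) → x (A7,B9) → m (A9,B10) → m (A10,B11).
So the longest common subsequence has length 7.

7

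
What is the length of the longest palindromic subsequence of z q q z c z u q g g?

One longest palindromic subsequence is qzczq (positions 3,4,5,6,8); it reads the same forward and backward, and the interval DP gives dp[1][10] = 5.

5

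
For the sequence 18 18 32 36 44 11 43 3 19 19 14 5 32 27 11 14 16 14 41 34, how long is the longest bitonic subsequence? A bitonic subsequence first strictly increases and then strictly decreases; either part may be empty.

9

One longest bitonic subsequence is 18, 32, 36, 44, 43, 32, 27, 16, 14 (positions 1,3,4,5,7,13,14,17,18): it rises to 44 then falls. Length 9 is optimal.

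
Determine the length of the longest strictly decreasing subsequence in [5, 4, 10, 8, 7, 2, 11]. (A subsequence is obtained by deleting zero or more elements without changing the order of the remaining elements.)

Scanning left to right, the best length ending at each element is: 5→1, 4→2, 10→1, 8→2, 7→3, 2→4, 11→1.
So the longest decreasing subsequence has length 4, e.g. 10, 8, 7, 2.

4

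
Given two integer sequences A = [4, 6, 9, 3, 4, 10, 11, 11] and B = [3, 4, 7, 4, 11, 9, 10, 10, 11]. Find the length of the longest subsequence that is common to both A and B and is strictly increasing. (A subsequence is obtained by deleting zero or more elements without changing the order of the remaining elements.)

4

For each value that appears in both, track the longest common increasing run ending there.
The best achievable length is 4; one witness is 3, 4, 10, 11 (A-positions 4,5,6,7, B-positions 1,2,7,9).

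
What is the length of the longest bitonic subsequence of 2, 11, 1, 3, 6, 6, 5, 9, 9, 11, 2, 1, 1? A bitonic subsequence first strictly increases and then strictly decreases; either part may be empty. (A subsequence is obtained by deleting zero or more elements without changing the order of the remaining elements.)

One longest bitonic subsequence is 2, 3, 6, 9, 11, 2, 1 (positions 1,4,5,8,10,11,13): it rises to 11 then falls. Length 7 is optimal.

7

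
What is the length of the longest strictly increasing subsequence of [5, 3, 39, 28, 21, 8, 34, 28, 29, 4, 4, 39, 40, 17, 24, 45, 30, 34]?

7

Scanning left to right, the best length ending at each element is: 5→1, 3→1, 39→2, 28→2, 21→2, 8→2, 34→3, 28→3, 29→4, 4→2, 4→2, 39→5, 40→6, 17→3, 24→4, 45→7, 30→5, 34→6.
So the longest increasing subsequence has length 7, e.g. 5, 21, 28, 29, 39, 40, 45.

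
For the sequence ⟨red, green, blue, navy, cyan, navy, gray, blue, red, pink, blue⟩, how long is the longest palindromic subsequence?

Using dp[i][j] = 2 + dp[i+1][j−1] if the ends match, else max(dp[i+1][j], dp[i][j−1]):
dp[1][11] = 7. A witness is red blue navy cyan navy blue red at positions 1,3,4,5,6,8,9.

7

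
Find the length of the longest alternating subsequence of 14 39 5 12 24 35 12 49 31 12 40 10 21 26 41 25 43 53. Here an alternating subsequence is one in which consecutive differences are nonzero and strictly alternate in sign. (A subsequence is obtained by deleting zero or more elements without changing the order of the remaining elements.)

Track the best alternating length ending on an up-step vs a down-step at each position: up/down = 1/1, 2/1, 1/3, 4/3, 4/3, 4/3, 4/5, 6/1, 6/7, 4/7, 8/7, 4/9, 10/9, 10/9, 10/7, 10/11, 12/7, 12/1.
The maximum over both is 12; one such subsequence is 14, 39, 5, 24, 12, 49, 31, 40, 10, 26, 25, 43.

12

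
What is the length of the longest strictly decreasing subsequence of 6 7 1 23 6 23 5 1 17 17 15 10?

Let dp[i] be the longest decreasing subsequence ending at position i. Then dp = [1, 1, 2, 1, 2, 1, 3, 4, 2, 2, 3, 4].
The maximum is 4; one witness is 7, 6, 5, 1 at positions 2,5,7,8.

4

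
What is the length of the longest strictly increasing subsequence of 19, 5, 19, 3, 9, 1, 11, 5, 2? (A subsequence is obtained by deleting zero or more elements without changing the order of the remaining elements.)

3

One longest increasing subsequence is 5, 9, 11 (positions 2,5,7), of length 3; no longer one exists.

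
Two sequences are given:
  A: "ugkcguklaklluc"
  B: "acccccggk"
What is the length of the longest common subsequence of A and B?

3

Backtracking the LCS table gives one alignment: g (A2,B7) → g (A5,B8) → k (A10,B9).
So the longest common subsequence has length 3.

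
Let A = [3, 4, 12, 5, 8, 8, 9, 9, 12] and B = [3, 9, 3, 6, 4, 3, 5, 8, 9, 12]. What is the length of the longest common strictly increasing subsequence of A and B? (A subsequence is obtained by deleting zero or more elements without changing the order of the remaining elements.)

6

A longest common strictly increasing subsequence is 3, 4, 5, 8, 9, 12 (length 6); it appears in order in both A and B, and no longer such subsequence exists.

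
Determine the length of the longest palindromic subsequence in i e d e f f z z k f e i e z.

One longest palindromic subsequence is eefzzfee (positions 2,4,5,7,8,10,11,13); it reads the same forward and backward, and the interval DP gives dp[1][14] = 8.

8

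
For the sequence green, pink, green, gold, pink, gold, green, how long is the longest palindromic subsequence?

Using dp[i][j] = 2 + dp[i+1][j−1] if the ends match, else max(dp[i+1][j], dp[i][j−1]):
dp[1][7] = 5. A witness is green gold pink gold green at positions 1,4,5,6,7.

5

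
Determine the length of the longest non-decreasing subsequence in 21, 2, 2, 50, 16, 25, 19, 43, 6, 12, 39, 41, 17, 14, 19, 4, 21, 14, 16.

7

One longest non-decreasing subsequence is 2, 2, 6, 12, 17, 19, 21 (positions 2,3,9,10,13,15,17), of length 7; no longer one exists.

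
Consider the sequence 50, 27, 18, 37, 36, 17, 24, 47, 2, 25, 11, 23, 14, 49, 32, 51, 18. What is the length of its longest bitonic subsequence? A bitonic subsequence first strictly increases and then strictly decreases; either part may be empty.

6

One longest bitonic subsequence is 50, 37, 36, 25, 23, 18 (positions 1,4,5,10,12,17): it rises to 50 then falls. Length 6 is optimal.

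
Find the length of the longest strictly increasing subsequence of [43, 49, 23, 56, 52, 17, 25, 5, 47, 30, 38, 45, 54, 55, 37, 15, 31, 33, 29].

7

Let dp[i] be the longest increasing subsequence ending at position i. Then dp = [1, 2, 1, 3, 3, 1, 2, 1, 3, 3, 4, 5, 6, 7, 4, 2, 4, 5, 3].
The maximum is 7; one witness is 23, 25, 30, 38, 45, 54, 55 at positions 3,7,10,11,12,13,14.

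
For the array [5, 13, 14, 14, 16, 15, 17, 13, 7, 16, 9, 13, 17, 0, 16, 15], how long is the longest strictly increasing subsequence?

One longest increasing subsequence is 5, 13, 14, 15, 16, 17 (positions 1,2,3,6,10,13), of length 6; no longer one exists.

6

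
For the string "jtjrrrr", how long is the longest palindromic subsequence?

4

One longest palindromic subsequence is rrrr (positions 4,5,6,7); it reads the same forward and backward, and the interval DP gives dp[1][7] = 4.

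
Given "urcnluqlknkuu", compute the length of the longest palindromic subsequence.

7

Using dp[i][j] = 2 + dp[i+1][j−1] if the ends match, else max(dp[i+1][j], dp[i][j−1]):
dp[1][13] = 7. A witness is uuknkuu at positions 1,6,9,10,11,12,13.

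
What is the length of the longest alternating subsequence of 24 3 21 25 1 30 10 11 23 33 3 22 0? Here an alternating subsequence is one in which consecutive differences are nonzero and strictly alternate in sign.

10

A longest alternating subsequence is 24, 3, 21, 1, 30, 10, 11, 3, 22, 0 (positions 1,2,3,5,6,7,8,11,12,13); its 9 consecutive differences strictly alternate in sign, and length 10 is optimal.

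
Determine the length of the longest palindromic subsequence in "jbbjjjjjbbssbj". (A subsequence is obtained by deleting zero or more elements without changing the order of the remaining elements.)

11

One longest palindromic subsequence is jbbjjjjjbbj (positions 1,2,3,4,5,6,7,8,10,13,14); it reads the same forward and backward, and the interval DP gives dp[1][14] = 11.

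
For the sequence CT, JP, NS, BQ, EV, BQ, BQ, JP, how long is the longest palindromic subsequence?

5

One longest palindromic subsequence is JP BQ BQ BQ JP (positions 2,4,6,7,8); it reads the same forward and backward, and the interval DP gives dp[1][8] = 5.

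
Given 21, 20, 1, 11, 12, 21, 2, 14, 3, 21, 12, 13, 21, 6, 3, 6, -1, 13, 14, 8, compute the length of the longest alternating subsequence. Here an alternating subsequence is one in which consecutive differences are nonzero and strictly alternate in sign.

Track the best alternating length ending on an up-step vs a down-step at each position: up/down = 1/1, 1/2, 1/2, 3/2, 3/2, 3/1, 3/4, 5/4, 5/6, 7/1, 7/8, 9/8, 9/1, 7/10, 5/10, 11/10, 1/12, 13/10, 13/10, 13/14.
The maximum over both is 14; one such subsequence is 21, 1, 11, 2, 14, 3, 21, 12, 13, 3, 6, -1, 13, 8.

14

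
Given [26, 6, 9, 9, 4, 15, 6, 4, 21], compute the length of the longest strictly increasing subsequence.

One longest increasing subsequence is 6, 9, 15, 21 (positions 2,3,6,9), of length 4; no longer one exists.

4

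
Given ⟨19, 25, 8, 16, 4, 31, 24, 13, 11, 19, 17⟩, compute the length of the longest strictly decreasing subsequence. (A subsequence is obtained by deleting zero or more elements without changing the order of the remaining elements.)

Scanning left to right, the best length ending at each element is: 19→1, 25→1, 8→2, 16→2, 4→3, 31→1, 24→2, 13→3, 11→4, 19→3, 17→4.
So the longest decreasing subsequence has length 4, e.g. 19, 16, 13, 11.

4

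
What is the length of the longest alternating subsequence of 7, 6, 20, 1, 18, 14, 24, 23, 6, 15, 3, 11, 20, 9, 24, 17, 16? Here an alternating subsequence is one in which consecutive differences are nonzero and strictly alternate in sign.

Track the best alternating length ending on an up-step vs a down-step at each position: up/down = 1/1, 1/2, 3/1, 1/4, 5/4, 5/6, 7/1, 7/8, 5/8, 9/8, 5/10, 11/10, 11/8, 11/12, 13/1, 13/14, 13/14.
The maximum over both is 14; one such subsequence is 7, 6, 20, 1, 18, 14, 24, 6, 15, 3, 11, 9, 24, 17.

14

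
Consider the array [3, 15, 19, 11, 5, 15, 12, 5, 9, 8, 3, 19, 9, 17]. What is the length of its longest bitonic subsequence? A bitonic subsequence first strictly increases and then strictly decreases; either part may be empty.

Let inc[i] be the LIS ending at i and dec[i] the longest strictly decreasing subsequence starting at i. inc = [1, 2, 3, 2, 2, 3, 3, 2, 3, 3, 1, 4, 4, 5], dec = [1, 5, 6, 4, 2, 5, 4, 2, 3, 2, 1, 2, 1, 1].
max_i inc[i]+dec[i]−1 = 8, with one witness 3, 15, 19, 15, 12, 9, 8, 3.

8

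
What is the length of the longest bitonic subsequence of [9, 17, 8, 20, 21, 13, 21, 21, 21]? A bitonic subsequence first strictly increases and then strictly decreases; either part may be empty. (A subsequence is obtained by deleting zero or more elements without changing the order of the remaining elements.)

One longest bitonic subsequence is 9, 17, 20, 21, 13 (positions 1,2,4,5,6): it rises to 21 then falls. Length 5 is optimal.

5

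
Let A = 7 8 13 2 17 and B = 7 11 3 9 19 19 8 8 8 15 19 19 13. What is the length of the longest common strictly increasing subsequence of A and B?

For each value that appears in both, track the longest common increasing run ending there.
The best achievable length is 3; one witness is 7, 8, 13 (A-positions 1,2,3, B-positions 1,7,13).

3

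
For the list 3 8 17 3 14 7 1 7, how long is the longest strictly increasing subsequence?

3

Let dp[i] be the longest increasing subsequence ending at position i. Then dp = [1, 2, 3, 1, 3, 2, 1, 2].
The maximum is 3; one witness is 3, 8, 17 at positions 1,2,3.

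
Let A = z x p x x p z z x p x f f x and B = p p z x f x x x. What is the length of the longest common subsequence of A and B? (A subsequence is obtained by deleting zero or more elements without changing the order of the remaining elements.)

6

Backtracking the LCS table gives one alignment: p (A3,B1) → p (A6,B2) → z (A7,B3) → x (A9,B6) → x (A11,B7) → x (A14,B8).
So the longest common subsequence has length 6.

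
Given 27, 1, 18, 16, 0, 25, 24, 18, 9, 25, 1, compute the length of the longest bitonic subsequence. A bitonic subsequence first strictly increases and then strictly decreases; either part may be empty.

7

Let inc[i] be the LIS ending at i and dec[i] the longest strictly decreasing subsequence starting at i. inc = [1, 1, 2, 2, 1, 3, 3, 3, 2, 4, 2], dec = [6, 2, 4, 3, 1, 5, 4, 3, 2, 2, 1].
max_i inc[i]+dec[i]−1 = 7, with one witness 1, 18, 25, 24, 18, 9, 1.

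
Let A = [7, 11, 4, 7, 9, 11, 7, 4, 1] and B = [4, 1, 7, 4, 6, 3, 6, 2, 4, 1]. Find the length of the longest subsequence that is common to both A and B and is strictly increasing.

For each value that appears in both, track the longest common increasing run ending there.
The best achievable length is 2; one witness is 4, 7 (A-positions 3,4, B-positions 1,3).

2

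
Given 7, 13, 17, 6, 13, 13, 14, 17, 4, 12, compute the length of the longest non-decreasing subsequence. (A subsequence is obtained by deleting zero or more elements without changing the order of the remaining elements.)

6

Let dp[i] be the longest non-decreasing subsequence ending at position i. Then dp = [1, 2, 3, 1, 3, 4, 5, 6, 1, 2].
The maximum is 6; one witness is 7, 13, 13, 13, 14, 17 at positions 1,2,5,6,7,8.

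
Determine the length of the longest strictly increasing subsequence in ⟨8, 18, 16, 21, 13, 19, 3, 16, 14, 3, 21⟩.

4

Scanning left to right, the best length ending at each element is: 8→1, 18→2, 16→2, 21→3, 13→2, 19→3, 3→1, 16→3, 14→3, 3→1, 21→4.
So the longest increasing subsequence has length 4, e.g. 8, 18, 19, 21.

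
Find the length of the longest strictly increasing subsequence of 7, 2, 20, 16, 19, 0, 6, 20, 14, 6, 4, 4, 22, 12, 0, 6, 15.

One longest increasing subsequence is 7, 16, 19, 20, 22 (positions 1,4,5,8,13), of length 5; no longer one exists.

5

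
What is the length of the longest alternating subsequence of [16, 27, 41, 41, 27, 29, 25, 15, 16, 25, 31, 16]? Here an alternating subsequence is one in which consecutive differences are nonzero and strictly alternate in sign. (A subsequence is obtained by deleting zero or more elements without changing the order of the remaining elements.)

7

Track the best alternating length ending on an up-step vs a down-step at each position: up/down = 1/1, 2/1, 2/1, 2/1, 2/3, 4/3, 2/5, 1/5, 6/5, 6/5, 6/3, 6/7.
The maximum over both is 7; one such subsequence is 16, 41, 27, 29, 15, 25, 16.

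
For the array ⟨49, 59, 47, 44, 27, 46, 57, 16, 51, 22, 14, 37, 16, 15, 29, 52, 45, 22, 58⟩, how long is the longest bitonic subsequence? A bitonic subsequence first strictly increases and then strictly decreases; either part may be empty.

Let inc[i] be the LIS ending at i and dec[i] the longest strictly decreasing subsequence starting at i. inc = [1, 2, 1, 1, 1, 2, 3, 1, 3, 2, 1, 3, 2, 2, 3, 4, 4, 3, 5], dec = [7, 7, 6, 5, 4, 4, 5, 2, 4, 3, 1, 3, 2, 1, 2, 3, 2, 1, 1].
max_i inc[i]+dec[i]−1 = 8, with one witness 49, 59, 47, 44, 27, 22, 16, 15.

8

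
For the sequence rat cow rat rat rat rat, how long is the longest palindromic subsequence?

5

One longest palindromic subsequence is rat rat rat rat rat (positions 1,3,4,5,6); it reads the same forward and backward, and the interval DP gives dp[1][6] = 5.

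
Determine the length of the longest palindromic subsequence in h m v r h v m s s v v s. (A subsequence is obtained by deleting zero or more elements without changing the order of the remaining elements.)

6

Using dp[i][j] = 2 + dp[i+1][j−1] if the ends match, else max(dp[i+1][j], dp[i][j−1]):
dp[1][12] = 6. A witness is vvssvv at positions 3,6,8,9,10,11.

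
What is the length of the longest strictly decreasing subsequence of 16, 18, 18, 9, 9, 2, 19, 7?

One longest decreasing subsequence is 16, 9, 2 (positions 1,4,6), of length 3; no longer one exists.

3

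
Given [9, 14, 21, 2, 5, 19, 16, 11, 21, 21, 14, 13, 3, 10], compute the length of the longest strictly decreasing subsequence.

6

Scanning left to right, the best length ending at each element is: 9→1, 14→1, 21→1, 2→2, 5→2, 19→2, 16→3, 11→4, 21→1, 21→1, 14→4, 13→5, 3→6, 10→6.
So the longest decreasing subsequence has length 6, e.g. 21, 19, 16, 14, 13, 3.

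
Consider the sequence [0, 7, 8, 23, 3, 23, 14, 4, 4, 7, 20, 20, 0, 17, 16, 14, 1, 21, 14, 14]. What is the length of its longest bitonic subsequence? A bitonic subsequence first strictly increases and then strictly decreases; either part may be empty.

Let inc[i] be the LIS ending at i and dec[i] the longest strictly decreasing subsequence starting at i. inc = [1, 2, 3, 4, 2, 4, 4, 3, 3, 4, 5, 5, 1, 5, 5, 5, 2, 6, 5, 5], dec = [1, 3, 3, 6, 2, 6, 3, 2, 2, 2, 5, 5, 1, 4, 3, 2, 1, 2, 1, 1].
max_i inc[i]+dec[i]−1 = 9, with one witness 0, 7, 8, 23, 20, 17, 16, 14, 1.

9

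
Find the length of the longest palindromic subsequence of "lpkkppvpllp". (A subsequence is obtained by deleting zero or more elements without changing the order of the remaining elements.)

6

One longest palindromic subsequence is lppppl (positions 1,2,5,6,8,10); it reads the same forward and backward, and the interval DP gives dp[1][11] = 6.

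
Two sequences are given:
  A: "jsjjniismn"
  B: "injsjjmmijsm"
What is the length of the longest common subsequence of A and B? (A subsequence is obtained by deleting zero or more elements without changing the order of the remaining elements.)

7

A longest common subsequence is jsjjism (length 7); the LCS DP confirms no longer common subsequence exists.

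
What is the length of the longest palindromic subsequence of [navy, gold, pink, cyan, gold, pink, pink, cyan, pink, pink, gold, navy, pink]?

One longest palindromic subsequence is navy gold pink cyan pink pink cyan pink gold navy (positions 1,2,3,4,6,7,8,10,11,12); it reads the same forward and backward, and the interval DP gives dp[1][13] = 10.

10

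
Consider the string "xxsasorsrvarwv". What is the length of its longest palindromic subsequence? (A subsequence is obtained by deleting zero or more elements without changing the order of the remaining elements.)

5

Using dp[i][j] = 2 + dp[i+1][j−1] if the ends match, else max(dp[i+1][j], dp[i][j−1]):
dp[1][14] = 5. A witness is arsra at positions 4,7,8,9,11.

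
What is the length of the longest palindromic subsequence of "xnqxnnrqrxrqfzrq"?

9

Using dp[i][j] = 2 + dp[i+1][j−1] if the ends match, else max(dp[i+1][j], dp[i][j−1]):
dp[1][16] = 9. A witness is qrqrxrqrq at positions 3,7,8,9,10,11,12,15,16.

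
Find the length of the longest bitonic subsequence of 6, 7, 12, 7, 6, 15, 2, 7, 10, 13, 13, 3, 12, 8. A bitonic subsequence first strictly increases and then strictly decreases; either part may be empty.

7

One longest bitonic subsequence is 6, 7, 12, 15, 13, 12, 8 (positions 1,2,3,6,11,13,14): it rises to 15 then falls. Length 7 is optimal.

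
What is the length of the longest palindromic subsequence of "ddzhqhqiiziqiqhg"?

One longest palindromic subsequence is hqiiziiqh (positions 6,7,8,9,10,11,13,14,15); it reads the same forward and backward, and the interval DP gives dp[1][16] = 9.

9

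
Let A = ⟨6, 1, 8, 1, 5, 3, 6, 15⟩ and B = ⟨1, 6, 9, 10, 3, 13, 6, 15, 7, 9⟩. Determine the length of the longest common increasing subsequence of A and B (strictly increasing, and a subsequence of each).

A longest common strictly increasing subsequence is 1, 3, 6, 15 (length 4); it appears in order in both A and B, and no longer such subsequence exists.

4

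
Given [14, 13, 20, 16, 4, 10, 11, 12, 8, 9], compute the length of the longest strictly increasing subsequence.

4

Scanning left to right, the best length ending at each element is: 14→1, 13→1, 20→2, 16→2, 4→1, 10→2, 11→3, 12→4, 8→2, 9→3.
So the longest increasing subsequence has length 4, e.g. 4, 10, 11, 12.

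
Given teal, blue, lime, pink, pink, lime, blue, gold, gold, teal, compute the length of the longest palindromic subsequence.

8

One longest palindromic subsequence is teal blue lime pink pink lime blue teal (positions 1,2,3,4,5,6,7,10); it reads the same forward and backward, and the interval DP gives dp[1][10] = 8.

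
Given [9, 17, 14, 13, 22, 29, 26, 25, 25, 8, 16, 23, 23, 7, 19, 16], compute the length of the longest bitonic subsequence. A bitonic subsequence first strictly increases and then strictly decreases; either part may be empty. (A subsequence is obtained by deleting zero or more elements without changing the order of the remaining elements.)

9

One longest bitonic subsequence is 9, 17, 22, 29, 26, 25, 23, 19, 16 (positions 1,2,5,6,7,9,13,15,16): it rises to 29 then falls. Length 9 is optimal.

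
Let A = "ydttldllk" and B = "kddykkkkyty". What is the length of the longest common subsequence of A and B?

3

Backtracking the LCS table gives one alignment: d (A2,B2) → d (A6,B3) → k (A9,B8).
So the longest common subsequence has length 3.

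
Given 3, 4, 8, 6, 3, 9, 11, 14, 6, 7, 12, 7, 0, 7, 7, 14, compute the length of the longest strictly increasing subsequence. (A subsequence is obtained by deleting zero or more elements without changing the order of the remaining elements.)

7

Scanning left to right, the best length ending at each element is: 3→1, 4→2, 8→3, 6→3, 3→1, 9→4, 11→5, 14→6, 6→3, 7→4, 12→6, 7→4, 0→1, 7→4, 7→4, 14→7.
So the longest increasing subsequence has length 7, e.g. 3, 4, 8, 9, 11, 12, 14.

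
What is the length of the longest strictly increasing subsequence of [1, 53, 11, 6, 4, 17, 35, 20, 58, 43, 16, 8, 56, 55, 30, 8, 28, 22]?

Scanning left to right, the best length ending at each element is: 1→1, 53→2, 11→2, 6→2, 4→2, 17→3, 35→4, 20→4, 58→5, 43→5, 16→3, 8→3, 56→6, 55→6, 30→5, 8→3, 28→5, 22→5.
So the longest increasing subsequence has length 6, e.g. 1, 11, 17, 35, 43, 56.

6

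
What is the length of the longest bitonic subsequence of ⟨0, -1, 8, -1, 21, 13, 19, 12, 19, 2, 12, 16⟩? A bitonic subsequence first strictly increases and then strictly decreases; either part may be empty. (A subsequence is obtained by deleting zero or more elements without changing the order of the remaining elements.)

Let inc[i] be the LIS ending at i and dec[i] the longest strictly decreasing subsequence starting at i. inc = [1, 1, 2, 1, 3, 3, 4, 3, 4, 2, 3, 4], dec = [2, 1, 2, 1, 4, 3, 3, 2, 2, 1, 1, 1].
max_i inc[i]+dec[i]−1 = 6, with one witness 0, 8, 21, 19, 12, 2.

6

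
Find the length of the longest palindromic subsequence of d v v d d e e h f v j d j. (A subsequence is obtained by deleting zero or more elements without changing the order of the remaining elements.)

One longest palindromic subsequence is dveevd (positions 1,3,6,7,10,12); it reads the same forward and backward, and the interval DP gives dp[1][13] = 6.

6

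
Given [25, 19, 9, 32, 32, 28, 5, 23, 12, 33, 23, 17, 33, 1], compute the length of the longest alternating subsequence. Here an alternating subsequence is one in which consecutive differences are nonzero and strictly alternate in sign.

10

Track the best alternating length ending on an up-step vs a down-step at each position: up/down = 1/1, 1/2, 1/2, 3/1, 3/1, 3/4, 1/4, 5/4, 5/6, 7/1, 7/8, 7/8, 9/1, 1/10.
The maximum over both is 10; one such subsequence is 25, 19, 32, 5, 23, 12, 33, 23, 33, 1.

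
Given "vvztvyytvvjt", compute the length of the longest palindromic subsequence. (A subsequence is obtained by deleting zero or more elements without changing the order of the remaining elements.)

8

Using dp[i][j] = 2 + dp[i+1][j−1] if the ends match, else max(dp[i+1][j], dp[i][j−1]):
dp[1][12] = 8. A witness is vvtyytvv at positions 1,2,4,6,7,8,9,10.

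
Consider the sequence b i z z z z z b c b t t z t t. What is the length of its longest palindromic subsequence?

One longest palindromic subsequence is bzzzzzb (positions 1,3,4,5,6,7,10); it reads the same forward and backward, and the interval DP gives dp[1][15] = 7.

7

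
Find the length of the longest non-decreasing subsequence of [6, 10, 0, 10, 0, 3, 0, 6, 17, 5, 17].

One longest non-decreasing subsequence is 0, 0, 3, 6, 17, 17 (positions 3,5,6,8,9,11), of length 6; no longer one exists.

6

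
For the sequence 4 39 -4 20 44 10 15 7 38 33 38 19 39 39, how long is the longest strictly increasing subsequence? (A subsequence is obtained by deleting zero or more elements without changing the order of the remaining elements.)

Scanning left to right, the best length ending at each element is: 4→1, 39→2, -4→1, 20→2, 44→3, 10→2, 15→3, 7→2, 38→4, 33→4, 38→5, 19→4, 39→6, 39→6.
So the longest increasing subsequence has length 6, e.g. 4, 10, 15, 33, 38, 39.

6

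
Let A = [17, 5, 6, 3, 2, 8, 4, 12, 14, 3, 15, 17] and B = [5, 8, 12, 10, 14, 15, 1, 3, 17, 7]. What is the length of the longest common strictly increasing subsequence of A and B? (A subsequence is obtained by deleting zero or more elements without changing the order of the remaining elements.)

6

For each value that appears in both, track the longest common increasing run ending there.
The best achievable length is 6; one witness is 5, 8, 12, 14, 15, 17 (A-positions 2,6,8,9,11,12, B-positions 1,2,3,5,6,9).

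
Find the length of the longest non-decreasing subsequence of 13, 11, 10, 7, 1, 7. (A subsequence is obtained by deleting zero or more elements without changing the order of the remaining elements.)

2

Let dp[i] be the longest non-decreasing subsequence ending at position i. Then dp = [1, 1, 1, 1, 1, 2].
The maximum is 2; one witness is 7, 7 at positions 4,6.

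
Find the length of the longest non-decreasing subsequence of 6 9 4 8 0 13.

Let dp[i] be the longest non-decreasing subsequence ending at position i. Then dp = [1, 2, 1, 2, 1, 3].
The maximum is 3; one witness is 6, 9, 13 at positions 1,2,6.

3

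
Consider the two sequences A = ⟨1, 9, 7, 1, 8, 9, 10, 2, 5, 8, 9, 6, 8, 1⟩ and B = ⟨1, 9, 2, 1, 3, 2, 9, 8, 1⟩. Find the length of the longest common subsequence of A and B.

A longest common subsequence is 1, 9, 1, 2, 9, 8, 1 (length 7); the LCS DP confirms no longer common subsequence exists.

7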